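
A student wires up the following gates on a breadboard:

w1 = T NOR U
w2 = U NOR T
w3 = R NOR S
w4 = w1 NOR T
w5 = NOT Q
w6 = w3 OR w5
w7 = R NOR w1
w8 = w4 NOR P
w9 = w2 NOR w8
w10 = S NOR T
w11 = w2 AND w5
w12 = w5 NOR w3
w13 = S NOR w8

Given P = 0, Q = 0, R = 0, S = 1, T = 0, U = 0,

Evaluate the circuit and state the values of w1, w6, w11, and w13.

w1 = 1; w6 = 1; w11 = 1; w13 = 0

w1 = T NOR U = 0 NOR 0 = 1
w2 = U NOR T = 0 NOR 0 = 1
w3 = R NOR S = 0 NOR 1 = 0
w4 = w1 NOR T = 1 NOR 0 = 0
w5 = NOT Q = NOT 0 = 1
w6 = w3 OR w5 = 0 OR 1 = 1
w8 = w4 NOR P = 0 NOR 0 = 1
w11 = w2 AND w5 = 1 AND 1 = 1
w13 = S NOR w8 = 1 NOR 1 = 0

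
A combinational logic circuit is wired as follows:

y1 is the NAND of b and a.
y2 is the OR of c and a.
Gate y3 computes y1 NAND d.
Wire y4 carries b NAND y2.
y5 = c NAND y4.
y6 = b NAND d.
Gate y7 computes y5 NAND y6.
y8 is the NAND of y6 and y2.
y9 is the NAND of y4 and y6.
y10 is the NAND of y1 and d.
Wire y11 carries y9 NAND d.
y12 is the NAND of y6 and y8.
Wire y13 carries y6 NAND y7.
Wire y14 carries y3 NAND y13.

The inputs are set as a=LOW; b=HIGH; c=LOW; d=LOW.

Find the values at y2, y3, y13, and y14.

y1 = b NAND a = HIGH NAND LOW = HIGH
y2 = c OR a = LOW OR LOW = LOW
y3 = y1 NAND d = HIGH NAND LOW = HIGH
y4 = b NAND y2 = HIGH NAND LOW = HIGH
y5 = c NAND y4 = LOW NAND HIGH = HIGH
y6 = b NAND d = HIGH NAND LOW = HIGH
y7 = y5 NAND y6 = HIGH NAND HIGH = LOW
y13 = y6 NAND y7 = HIGH NAND LOW = HIGH
y14 = y3 NAND y13 = HIGH NAND HIGH = LOW

y2 = LOW, y3 = HIGH, y13 = HIGH, y14 = LOW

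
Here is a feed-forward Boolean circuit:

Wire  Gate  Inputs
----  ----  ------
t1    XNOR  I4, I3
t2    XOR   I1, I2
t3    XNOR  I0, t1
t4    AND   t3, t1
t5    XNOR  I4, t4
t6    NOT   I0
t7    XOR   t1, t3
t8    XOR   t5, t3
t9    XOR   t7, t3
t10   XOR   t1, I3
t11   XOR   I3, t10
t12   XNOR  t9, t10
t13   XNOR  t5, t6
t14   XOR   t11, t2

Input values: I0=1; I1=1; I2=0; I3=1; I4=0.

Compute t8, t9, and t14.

t8 = 1, t9 = 0, t14 = 1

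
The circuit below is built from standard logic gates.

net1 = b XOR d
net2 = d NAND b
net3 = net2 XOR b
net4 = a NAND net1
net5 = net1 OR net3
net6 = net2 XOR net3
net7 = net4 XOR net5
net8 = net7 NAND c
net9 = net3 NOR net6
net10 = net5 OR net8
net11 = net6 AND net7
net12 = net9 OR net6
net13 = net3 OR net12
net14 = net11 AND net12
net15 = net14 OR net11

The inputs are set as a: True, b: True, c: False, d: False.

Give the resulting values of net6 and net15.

net6 = True; net15 = True

net1 = b XOR d = True XOR False = True
net2 = d NAND b = False NAND True = True
net3 = net2 XOR b = True XOR True = False
net4 = a NAND net1 = True NAND True = False
net5 = net1 OR net3 = True OR False = True
net6 = net2 XOR net3 = True XOR False = True
net7 = net4 XOR net5 = False XOR True = True
net9 = net3 NOR net6 = False NOR True = False
net11 = net6 AND net7 = True AND True = True
net12 = net9 OR net6 = False OR True = True
net14 = net11 AND net12 = True AND True = True
net15 = net14 OR net11 = True OR True = True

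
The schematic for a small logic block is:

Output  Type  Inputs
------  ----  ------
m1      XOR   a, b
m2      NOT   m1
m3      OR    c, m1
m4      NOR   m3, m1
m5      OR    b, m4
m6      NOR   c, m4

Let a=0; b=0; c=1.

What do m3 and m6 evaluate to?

m3 = 1; m6 = 0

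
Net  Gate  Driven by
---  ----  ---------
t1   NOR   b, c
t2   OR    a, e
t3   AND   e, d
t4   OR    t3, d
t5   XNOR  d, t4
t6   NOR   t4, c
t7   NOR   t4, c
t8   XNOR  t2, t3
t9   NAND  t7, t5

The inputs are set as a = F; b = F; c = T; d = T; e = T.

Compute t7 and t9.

t7 = F; t9 = T

t3 = e AND d = T AND T = T
t4 = t3 OR d = T OR T = T
t5 = d XNOR t4 = T XNOR T = T
t7 = t4 NOR c = T NOR T = F
t9 = t7 NAND t5 = F NAND T = T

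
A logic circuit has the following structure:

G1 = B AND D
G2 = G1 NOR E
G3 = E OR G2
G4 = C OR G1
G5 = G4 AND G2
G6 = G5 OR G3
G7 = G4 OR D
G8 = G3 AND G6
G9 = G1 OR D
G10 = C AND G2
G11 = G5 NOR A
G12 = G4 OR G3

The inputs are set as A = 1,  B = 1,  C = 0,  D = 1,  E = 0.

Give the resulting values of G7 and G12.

G1 = B AND D = 1 AND 1 = 1
G2 = G1 NOR E = 1 NOR 0 = 0
G3 = E OR G2 = 0 OR 0 = 0
G4 = C OR G1 = 0 OR 1 = 1
G7 = G4 OR D = 1 OR 1 = 1
G12 = G4 OR G3 = 1 OR 0 = 1

G7 = 1, G12 = 1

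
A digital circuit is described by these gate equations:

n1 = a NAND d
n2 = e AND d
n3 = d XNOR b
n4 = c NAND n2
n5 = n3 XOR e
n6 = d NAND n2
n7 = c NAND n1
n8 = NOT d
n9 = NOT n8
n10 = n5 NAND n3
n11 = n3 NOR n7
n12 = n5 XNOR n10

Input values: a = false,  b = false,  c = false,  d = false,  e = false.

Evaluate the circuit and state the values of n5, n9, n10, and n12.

n5 = true  n9 = false  n10 = false  n12 = false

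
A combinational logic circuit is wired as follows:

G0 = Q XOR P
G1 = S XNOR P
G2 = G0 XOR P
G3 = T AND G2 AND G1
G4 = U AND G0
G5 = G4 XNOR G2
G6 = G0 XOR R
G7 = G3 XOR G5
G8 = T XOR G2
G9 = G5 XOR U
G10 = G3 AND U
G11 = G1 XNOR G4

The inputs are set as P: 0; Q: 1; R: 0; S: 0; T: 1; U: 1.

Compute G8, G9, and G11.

G8 = 0, G9 = 0, G11 = 1

G0 = Q XOR P = 1 XOR 0 = 1
G1 = S XNOR P = 0 XNOR 0 = 1
G2 = G0 XOR P = 1 XOR 0 = 1
G4 = U AND G0 = 1 AND 1 = 1
G5 = G4 XNOR G2 = 1 XNOR 1 = 1
G8 = T XOR G2 = 1 XOR 1 = 0
G9 = G5 XOR U = 1 XOR 1 = 0
G11 = G1 XNOR G4 = 1 XNOR 1 = 1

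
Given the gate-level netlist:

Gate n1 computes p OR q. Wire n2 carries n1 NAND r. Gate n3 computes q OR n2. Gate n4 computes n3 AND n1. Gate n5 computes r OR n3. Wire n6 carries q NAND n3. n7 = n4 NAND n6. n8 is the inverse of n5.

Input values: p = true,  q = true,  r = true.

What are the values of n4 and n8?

n4 = true, n8 = false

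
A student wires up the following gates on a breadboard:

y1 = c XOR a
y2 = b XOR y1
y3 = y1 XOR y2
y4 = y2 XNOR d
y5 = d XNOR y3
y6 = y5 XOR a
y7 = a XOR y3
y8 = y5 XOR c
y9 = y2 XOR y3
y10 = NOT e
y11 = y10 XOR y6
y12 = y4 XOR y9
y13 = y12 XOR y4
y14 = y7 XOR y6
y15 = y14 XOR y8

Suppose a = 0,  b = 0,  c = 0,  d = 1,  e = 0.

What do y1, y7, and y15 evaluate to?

y1 = c XOR a = 0 XOR 0 = 0
y2 = b XOR y1 = 0 XOR 0 = 0
y3 = y1 XOR y2 = 0 XOR 0 = 0
y5 = d XNOR y3 = 1 XNOR 0 = 0
y6 = y5 XOR a = 0 XOR 0 = 0
y7 = a XOR y3 = 0 XOR 0 = 0
y8 = y5 XOR c = 0 XOR 0 = 0
y14 = y7 XOR y6 = 0 XOR 0 = 0
y15 = y14 XOR y8 = 0 XOR 0 = 0

y1 = 0; y7 = 0; y15 = 0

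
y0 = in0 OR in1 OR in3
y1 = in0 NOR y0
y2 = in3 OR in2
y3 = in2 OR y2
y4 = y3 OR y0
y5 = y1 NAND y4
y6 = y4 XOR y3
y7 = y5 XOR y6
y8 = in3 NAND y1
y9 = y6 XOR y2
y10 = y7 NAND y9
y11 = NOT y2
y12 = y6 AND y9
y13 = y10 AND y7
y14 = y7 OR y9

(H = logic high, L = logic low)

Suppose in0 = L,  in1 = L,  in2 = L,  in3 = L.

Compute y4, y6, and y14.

y4 = L, y6 = L, y14 = H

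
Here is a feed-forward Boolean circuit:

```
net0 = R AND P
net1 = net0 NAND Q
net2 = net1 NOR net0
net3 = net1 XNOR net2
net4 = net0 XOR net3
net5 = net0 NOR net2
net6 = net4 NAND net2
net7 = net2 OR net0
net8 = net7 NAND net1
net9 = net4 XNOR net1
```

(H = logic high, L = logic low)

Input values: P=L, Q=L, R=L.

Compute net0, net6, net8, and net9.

net0 = L; net6 = H; net8 = H; net9 = L

net0 = R AND P = L AND L = L
net1 = net0 NAND Q = L NAND L = H
net2 = net1 NOR net0 = H NOR L = L
net3 = net1 XNOR net2 = H XNOR L = L
net4 = net0 XOR net3 = L XOR L = L
net6 = net4 NAND net2 = L NAND L = H
net7 = net2 OR net0 = L OR L = L
net8 = net7 NAND net1 = L NAND H = H
net9 = net4 XNOR net1 = L XNOR H = L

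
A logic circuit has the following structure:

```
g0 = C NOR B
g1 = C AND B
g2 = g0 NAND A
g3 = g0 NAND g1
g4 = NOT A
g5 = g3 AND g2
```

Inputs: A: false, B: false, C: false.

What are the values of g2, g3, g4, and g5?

g2 = true; g3 = true; g4 = true; g5 = true

g0 = C NOR B = false NOR false = true
g1 = C AND B = false AND false = false
g2 = g0 NAND A = true NAND false = true
g3 = g0 NAND g1 = true NAND false = true
g4 = NOT A = NOT false = true
g5 = g3 AND g2 = true AND true = true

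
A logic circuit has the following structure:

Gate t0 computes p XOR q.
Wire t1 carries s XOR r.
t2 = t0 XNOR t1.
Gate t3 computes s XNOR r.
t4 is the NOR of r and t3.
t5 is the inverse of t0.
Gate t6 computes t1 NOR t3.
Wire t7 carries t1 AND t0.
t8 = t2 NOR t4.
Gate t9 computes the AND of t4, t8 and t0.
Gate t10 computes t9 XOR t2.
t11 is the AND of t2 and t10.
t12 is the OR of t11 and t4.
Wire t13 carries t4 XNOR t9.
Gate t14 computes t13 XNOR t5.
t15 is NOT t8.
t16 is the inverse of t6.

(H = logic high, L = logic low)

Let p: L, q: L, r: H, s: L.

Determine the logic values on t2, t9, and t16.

t0 = p XOR q = L XOR L = L
t1 = s XOR r = L XOR H = H
t2 = t0 XNOR t1 = L XNOR H = L
t3 = s XNOR r = L XNOR H = L
t4 = r NOR t3 = H NOR L = L
t6 = t1 NOR t3 = H NOR L = L
t8 = t2 NOR t4 = L NOR L = H
t9 = t4 AND t8 AND t0 = L AND H AND L = L
t16 = NOT t6 = NOT L = H

t2 = L, t9 = L, t16 = H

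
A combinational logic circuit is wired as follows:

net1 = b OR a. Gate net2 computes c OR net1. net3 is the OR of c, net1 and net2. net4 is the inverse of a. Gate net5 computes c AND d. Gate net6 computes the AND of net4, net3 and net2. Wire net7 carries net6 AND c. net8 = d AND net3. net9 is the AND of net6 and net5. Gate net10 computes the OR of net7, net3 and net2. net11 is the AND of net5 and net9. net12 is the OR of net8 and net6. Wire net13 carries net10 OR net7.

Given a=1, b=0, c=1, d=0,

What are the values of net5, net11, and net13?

net5 = 0  net11 = 0  net13 = 1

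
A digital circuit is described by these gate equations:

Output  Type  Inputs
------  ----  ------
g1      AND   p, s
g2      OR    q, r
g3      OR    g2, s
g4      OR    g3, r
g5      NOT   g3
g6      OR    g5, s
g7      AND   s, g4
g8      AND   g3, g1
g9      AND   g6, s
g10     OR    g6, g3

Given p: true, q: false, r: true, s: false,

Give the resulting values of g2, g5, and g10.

g2 = true, g5 = false, g10 = true

g2 = q OR r = false OR true = true
g3 = g2 OR s = true OR false = true
g5 = NOT g3 = NOT true = false
g6 = g5 OR s = false OR false = false
g10 = g6 OR g3 = false OR true = true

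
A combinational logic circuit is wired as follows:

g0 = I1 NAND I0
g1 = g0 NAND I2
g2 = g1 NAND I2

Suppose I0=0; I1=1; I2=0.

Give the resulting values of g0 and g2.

g0 = 1, g2 = 1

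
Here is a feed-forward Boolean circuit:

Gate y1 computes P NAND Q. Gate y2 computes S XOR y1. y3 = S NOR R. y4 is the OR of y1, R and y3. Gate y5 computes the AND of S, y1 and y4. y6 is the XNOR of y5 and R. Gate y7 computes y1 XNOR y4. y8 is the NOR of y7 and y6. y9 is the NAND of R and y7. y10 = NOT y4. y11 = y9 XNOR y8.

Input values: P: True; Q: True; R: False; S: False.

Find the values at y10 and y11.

y1 = P NAND Q = True NAND True = False
y3 = S NOR R = False NOR False = True
y4 = y1 OR R OR y3 = False OR False OR True = True
y5 = S AND y1 AND y4 = False AND False AND True = False
y6 = y5 XNOR R = False XNOR False = True
y7 = y1 XNOR y4 = False XNOR True = False
y8 = y7 NOR y6 = False NOR True = False
y9 = R NAND y7 = False NAND False = True
y10 = NOT y4 = NOT True = False
y11 = y9 XNOR y8 = True XNOR False = False

y10 = False, y11 = False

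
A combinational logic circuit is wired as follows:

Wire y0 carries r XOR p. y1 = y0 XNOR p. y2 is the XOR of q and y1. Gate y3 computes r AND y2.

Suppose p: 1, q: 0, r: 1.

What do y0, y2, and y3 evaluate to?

y0 = 0  y2 = 0  y3 = 0

y0 = r XOR p = 1 XOR 1 = 0
y1 = y0 XNOR p = 0 XNOR 1 = 0
y2 = q XOR y1 = 0 XOR 0 = 0
y3 = r AND y2 = 1 AND 0 = 0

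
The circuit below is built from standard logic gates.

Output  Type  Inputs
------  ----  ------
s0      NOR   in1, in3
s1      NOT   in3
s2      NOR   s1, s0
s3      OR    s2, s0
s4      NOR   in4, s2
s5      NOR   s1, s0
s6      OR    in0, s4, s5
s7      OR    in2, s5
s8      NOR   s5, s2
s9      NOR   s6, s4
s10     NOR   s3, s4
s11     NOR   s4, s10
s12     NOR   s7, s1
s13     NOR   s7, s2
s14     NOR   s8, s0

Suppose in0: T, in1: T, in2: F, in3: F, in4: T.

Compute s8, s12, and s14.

s0 = in1 NOR in3 = T NOR F = F
s1 = NOT in3 = NOT F = T
s2 = s1 NOR s0 = T NOR F = F
s5 = s1 NOR s0 = T NOR F = F
s7 = in2 OR s5 = F OR F = F
s8 = s5 NOR s2 = F NOR F = T
s12 = s7 NOR s1 = F NOR T = F
s14 = s8 NOR s0 = T NOR F = F

s8 = T; s12 = F; s14 = F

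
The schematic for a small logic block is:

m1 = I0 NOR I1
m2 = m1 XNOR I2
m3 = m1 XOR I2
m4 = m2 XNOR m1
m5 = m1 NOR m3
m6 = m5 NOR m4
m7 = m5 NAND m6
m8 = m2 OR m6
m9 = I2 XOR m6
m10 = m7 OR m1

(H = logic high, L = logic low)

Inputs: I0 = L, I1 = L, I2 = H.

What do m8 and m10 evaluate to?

m1 = I0 NOR I1 = L NOR L = H
m2 = m1 XNOR I2 = H XNOR H = H
m3 = m1 XOR I2 = H XOR H = L
m4 = m2 XNOR m1 = H XNOR H = H
m5 = m1 NOR m3 = H NOR L = L
m6 = m5 NOR m4 = L NOR H = L
m7 = m5 NAND m6 = L NAND L = H
m8 = m2 OR m6 = H OR L = H
m10 = m7 OR m1 = H OR H = H

m8 = H; m10 = H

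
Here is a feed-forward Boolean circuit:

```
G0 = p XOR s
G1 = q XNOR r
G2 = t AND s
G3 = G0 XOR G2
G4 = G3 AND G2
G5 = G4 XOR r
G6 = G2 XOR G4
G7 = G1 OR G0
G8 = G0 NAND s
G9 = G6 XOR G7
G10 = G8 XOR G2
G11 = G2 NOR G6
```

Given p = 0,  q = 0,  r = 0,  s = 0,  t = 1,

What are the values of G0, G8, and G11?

G0 = 0; G8 = 1; G11 = 1

G0 = p XOR s = 0 XOR 0 = 0
G2 = t AND s = 1 AND 0 = 0
G3 = G0 XOR G2 = 0 XOR 0 = 0
G4 = G3 AND G2 = 0 AND 0 = 0
G6 = G2 XOR G4 = 0 XOR 0 = 0
G8 = G0 NAND s = 0 NAND 0 = 1
G11 = G2 NOR G6 = 0 NOR 0 = 1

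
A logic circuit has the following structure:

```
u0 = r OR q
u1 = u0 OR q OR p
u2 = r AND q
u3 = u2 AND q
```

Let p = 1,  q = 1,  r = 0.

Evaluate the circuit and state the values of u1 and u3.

u1 = 1  u3 = 0

u0 = r OR q = 0 OR 1 = 1
u1 = u0 OR q OR p = 1 OR 1 OR 1 = 1
u2 = r AND q = 0 AND 1 = 0
u3 = u2 AND q = 0 AND 1 = 0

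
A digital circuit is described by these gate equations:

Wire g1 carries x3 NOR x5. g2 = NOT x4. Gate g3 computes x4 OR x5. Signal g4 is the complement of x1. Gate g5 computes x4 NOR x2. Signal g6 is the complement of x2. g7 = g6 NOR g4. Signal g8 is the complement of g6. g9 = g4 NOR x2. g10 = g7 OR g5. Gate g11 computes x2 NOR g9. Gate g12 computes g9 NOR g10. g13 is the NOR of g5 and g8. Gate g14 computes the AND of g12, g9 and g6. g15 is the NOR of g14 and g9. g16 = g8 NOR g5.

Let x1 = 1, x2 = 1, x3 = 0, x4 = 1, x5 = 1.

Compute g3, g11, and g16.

g3 = x4 OR x5 = 1 OR 1 = 1
g4 = NOT x1 = NOT 1 = 0
g5 = x4 NOR x2 = 1 NOR 1 = 0
g6 = NOT x2 = NOT 1 = 0
g8 = NOT g6 = NOT 0 = 1
g9 = g4 NOR x2 = 0 NOR 1 = 0
g11 = x2 NOR g9 = 1 NOR 0 = 0
g16 = g8 NOR g5 = 1 NOR 0 = 0

g3 = 1, g11 = 0, g16 = 0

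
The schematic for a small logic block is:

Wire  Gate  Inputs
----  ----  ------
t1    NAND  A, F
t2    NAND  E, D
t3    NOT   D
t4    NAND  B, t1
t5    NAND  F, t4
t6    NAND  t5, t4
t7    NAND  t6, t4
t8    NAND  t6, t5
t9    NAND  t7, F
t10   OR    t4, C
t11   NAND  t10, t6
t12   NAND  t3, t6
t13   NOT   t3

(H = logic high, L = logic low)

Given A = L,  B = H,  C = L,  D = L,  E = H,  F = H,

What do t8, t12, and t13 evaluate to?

t1 = A NAND F = L NAND H = H
t3 = NOT D = NOT L = H
t4 = B NAND t1 = H NAND H = L
t5 = F NAND t4 = H NAND L = H
t6 = t5 NAND t4 = H NAND L = H
t8 = t6 NAND t5 = H NAND H = L
t12 = t3 NAND t6 = H NAND H = L
t13 = NOT t3 = NOT H = L

t8 = L  t12 = L  t13 = L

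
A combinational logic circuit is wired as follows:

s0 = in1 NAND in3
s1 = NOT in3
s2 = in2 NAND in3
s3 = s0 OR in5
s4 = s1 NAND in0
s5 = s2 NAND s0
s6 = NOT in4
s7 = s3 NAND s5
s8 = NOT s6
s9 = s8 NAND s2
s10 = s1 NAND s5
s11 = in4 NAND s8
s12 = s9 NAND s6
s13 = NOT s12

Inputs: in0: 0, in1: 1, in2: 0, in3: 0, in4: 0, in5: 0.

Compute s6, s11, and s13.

s6 = 1; s11 = 1; s13 = 1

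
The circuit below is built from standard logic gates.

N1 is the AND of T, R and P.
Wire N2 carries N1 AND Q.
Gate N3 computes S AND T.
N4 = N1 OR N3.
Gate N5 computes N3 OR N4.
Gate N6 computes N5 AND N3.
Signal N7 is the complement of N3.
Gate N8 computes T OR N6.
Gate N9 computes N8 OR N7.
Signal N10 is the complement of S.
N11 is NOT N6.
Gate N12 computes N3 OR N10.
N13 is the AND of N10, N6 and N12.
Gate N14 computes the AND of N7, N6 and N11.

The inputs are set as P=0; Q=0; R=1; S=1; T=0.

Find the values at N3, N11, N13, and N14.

N3 = 0, N11 = 1, N13 = 0, N14 = 0

N1 = T AND R AND P = 0 AND 1 AND 0 = 0
N3 = S AND T = 1 AND 0 = 0
N4 = N1 OR N3 = 0 OR 0 = 0
N5 = N3 OR N4 = 0 OR 0 = 0
N6 = N5 AND N3 = 0 AND 0 = 0
N7 = NOT N3 = NOT 0 = 1
N10 = NOT S = NOT 1 = 0
N11 = NOT N6 = NOT 0 = 1
N12 = N3 OR N10 = 0 OR 0 = 0
N13 = N10 AND N6 AND N12 = 0 AND 0 AND 0 = 0
N14 = N7 AND N6 AND N11 = 1 AND 0 AND 1 = 0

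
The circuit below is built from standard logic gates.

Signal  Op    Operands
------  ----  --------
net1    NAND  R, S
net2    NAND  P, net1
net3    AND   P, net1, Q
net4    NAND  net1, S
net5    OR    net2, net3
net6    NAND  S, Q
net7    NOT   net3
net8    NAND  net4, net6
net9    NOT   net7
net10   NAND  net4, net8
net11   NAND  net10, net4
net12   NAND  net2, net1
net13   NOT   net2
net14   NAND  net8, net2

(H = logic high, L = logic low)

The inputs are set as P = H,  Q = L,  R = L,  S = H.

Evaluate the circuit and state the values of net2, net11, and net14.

net1 = R NAND S = L NAND H = H
net2 = P NAND net1 = H NAND H = L
net4 = net1 NAND S = H NAND H = L
net6 = S NAND Q = H NAND L = H
net8 = net4 NAND net6 = L NAND H = H
net10 = net4 NAND net8 = L NAND H = H
net11 = net10 NAND net4 = H NAND L = H
net14 = net8 NAND net2 = H NAND L = H

net2 = L  net11 = H  net14 = H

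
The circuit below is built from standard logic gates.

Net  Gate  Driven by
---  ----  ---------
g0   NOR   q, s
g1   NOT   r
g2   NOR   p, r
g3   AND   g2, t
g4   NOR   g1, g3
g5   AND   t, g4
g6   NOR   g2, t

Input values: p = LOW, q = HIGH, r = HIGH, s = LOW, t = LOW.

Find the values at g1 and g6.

g1 = NOT r = NOT HIGH = LOW
g2 = p NOR r = LOW NOR HIGH = LOW
g6 = g2 NOR t = LOW NOR LOW = HIGH

g1 = LOW, g6 = HIGH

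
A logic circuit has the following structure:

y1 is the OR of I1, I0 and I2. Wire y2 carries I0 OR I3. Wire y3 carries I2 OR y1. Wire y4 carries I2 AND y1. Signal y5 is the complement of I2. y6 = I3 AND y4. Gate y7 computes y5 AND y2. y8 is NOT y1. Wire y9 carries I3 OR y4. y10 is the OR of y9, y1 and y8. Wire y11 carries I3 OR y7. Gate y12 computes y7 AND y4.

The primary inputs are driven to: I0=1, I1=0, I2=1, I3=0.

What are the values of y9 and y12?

y9 = 1; y12 = 0

y1 = I1 OR I0 OR I2 = 0 OR 1 OR 1 = 1
y2 = I0 OR I3 = 1 OR 0 = 1
y4 = I2 AND y1 = 1 AND 1 = 1
y5 = NOT I2 = NOT 1 = 0
y7 = y5 AND y2 = 0 AND 1 = 0
y9 = I3 OR y4 = 0 OR 1 = 1
y12 = y7 AND y4 = 0 AND 1 = 0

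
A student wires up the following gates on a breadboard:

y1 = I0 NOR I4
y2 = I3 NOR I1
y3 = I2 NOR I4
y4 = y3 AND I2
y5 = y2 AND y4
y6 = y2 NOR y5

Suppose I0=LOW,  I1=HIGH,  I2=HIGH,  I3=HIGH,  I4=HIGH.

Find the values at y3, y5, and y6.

y3 = LOW, y5 = LOW, y6 = HIGH

y2 = I3 NOR I1 = HIGH NOR HIGH = LOW
y3 = I2 NOR I4 = HIGH NOR HIGH = LOW
y4 = y3 AND I2 = LOW AND HIGH = LOW
y5 = y2 AND y4 = LOW AND LOW = LOW
y6 = y2 NOR y5 = LOW NOR LOW = HIGH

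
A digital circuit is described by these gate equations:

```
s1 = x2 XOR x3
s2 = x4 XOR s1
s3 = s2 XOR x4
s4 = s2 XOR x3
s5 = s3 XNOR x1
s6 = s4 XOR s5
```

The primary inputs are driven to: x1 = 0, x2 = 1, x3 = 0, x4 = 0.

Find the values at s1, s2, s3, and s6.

s1 = x2 XOR x3 = 1 XOR 0 = 1
s2 = x4 XOR s1 = 0 XOR 1 = 1
s3 = s2 XOR x4 = 1 XOR 0 = 1
s4 = s2 XOR x3 = 1 XOR 0 = 1
s5 = s3 XNOR x1 = 1 XNOR 0 = 0
s6 = s4 XOR s5 = 1 XOR 0 = 1

s1 = 1, s2 = 1, s3 = 1, s6 = 1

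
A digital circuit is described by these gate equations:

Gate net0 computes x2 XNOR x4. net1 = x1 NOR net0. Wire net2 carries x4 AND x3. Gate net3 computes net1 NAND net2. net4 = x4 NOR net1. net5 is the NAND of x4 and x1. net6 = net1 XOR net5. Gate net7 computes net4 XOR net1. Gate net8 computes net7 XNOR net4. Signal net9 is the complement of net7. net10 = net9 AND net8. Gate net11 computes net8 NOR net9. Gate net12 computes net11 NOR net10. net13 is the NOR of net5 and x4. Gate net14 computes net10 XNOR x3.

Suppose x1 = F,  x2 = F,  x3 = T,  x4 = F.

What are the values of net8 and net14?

net8 = T, net14 = F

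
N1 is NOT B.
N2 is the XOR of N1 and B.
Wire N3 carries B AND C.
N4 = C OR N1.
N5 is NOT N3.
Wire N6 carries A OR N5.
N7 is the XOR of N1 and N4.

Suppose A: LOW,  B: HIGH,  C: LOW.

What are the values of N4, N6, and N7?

N4 = LOW  N6 = HIGH  N7 = LOW

N1 = NOT B = NOT HIGH = LOW
N3 = B AND C = HIGH AND LOW = LOW
N4 = C OR N1 = LOW OR LOW = LOW
N5 = NOT N3 = NOT LOW = HIGH
N6 = A OR N5 = LOW OR HIGH = HIGH
N7 = N1 XOR N4 = LOW XOR LOW = LOW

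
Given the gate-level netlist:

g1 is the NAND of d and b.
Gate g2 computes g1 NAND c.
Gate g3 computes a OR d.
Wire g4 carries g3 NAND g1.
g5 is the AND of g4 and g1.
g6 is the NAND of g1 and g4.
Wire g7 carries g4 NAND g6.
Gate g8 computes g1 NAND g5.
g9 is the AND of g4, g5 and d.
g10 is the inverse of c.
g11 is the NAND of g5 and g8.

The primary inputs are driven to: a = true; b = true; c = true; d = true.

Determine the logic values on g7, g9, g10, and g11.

g1 = d NAND b = true NAND true = false
g3 = a OR d = true OR true = true
g4 = g3 NAND g1 = true NAND false = true
g5 = g4 AND g1 = true AND false = false
g6 = g1 NAND g4 = false NAND true = true
g7 = g4 NAND g6 = true NAND true = false
g8 = g1 NAND g5 = false NAND false = true
g9 = g4 AND g5 AND d = true AND false AND true = false
g10 = NOT c = NOT true = false
g11 = g5 NAND g8 = false NAND true = true

g7 = false  g9 = false  g10 = false  g11 = true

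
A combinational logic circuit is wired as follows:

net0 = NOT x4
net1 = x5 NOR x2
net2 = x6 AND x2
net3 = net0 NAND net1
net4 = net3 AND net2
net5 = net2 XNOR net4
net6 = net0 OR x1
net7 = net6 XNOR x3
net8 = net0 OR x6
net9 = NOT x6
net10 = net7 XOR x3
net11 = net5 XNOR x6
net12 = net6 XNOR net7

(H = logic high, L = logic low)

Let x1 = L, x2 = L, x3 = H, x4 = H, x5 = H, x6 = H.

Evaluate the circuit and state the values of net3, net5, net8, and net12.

net3 = H, net5 = H, net8 = H, net12 = H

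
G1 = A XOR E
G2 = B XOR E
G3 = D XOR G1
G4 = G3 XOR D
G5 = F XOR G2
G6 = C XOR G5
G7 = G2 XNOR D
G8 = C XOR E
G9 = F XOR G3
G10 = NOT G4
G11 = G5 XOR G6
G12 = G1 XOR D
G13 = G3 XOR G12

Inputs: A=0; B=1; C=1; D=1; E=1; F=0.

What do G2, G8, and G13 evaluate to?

G1 = A XOR E = 0 XOR 1 = 1
G2 = B XOR E = 1 XOR 1 = 0
G3 = D XOR G1 = 1 XOR 1 = 0
G8 = C XOR E = 1 XOR 1 = 0
G12 = G1 XOR D = 1 XOR 1 = 0
G13 = G3 XOR G12 = 0 XOR 0 = 0

G2 = 0, G8 = 0, G13 = 0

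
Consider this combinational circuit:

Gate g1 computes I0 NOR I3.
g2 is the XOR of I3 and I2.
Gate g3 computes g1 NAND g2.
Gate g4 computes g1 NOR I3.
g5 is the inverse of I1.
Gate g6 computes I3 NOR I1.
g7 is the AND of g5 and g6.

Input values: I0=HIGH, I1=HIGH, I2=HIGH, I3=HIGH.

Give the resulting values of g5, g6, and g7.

g5 = LOW, g6 = LOW, g7 = LOW

g5 = NOT I1 = NOT HIGH = LOW
g6 = I3 NOR I1 = HIGH NOR HIGH = LOW
g7 = g5 AND g6 = LOW AND LOW = LOW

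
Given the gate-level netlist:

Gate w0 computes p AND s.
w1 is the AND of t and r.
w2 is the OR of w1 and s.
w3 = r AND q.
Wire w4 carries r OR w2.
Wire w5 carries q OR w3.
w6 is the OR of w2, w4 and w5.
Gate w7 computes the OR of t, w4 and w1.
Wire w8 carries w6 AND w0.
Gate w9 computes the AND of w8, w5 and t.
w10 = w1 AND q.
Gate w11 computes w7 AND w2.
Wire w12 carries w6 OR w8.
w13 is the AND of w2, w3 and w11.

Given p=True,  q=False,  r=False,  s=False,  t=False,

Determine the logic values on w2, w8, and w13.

w2 = False, w8 = False, w13 = False

w0 = p AND s = True AND False = False
w1 = t AND r = False AND False = False
w2 = w1 OR s = False OR False = False
w3 = r AND q = False AND False = False
w4 = r OR w2 = False OR False = False
w5 = q OR w3 = False OR False = False
w6 = w2 OR w4 OR w5 = False OR False OR False = False
w7 = t OR w4 OR w1 = False OR False OR False = False
w8 = w6 AND w0 = False AND False = False
w11 = w7 AND w2 = False AND False = False
w13 = w2 AND w3 AND w11 = False AND False AND False = False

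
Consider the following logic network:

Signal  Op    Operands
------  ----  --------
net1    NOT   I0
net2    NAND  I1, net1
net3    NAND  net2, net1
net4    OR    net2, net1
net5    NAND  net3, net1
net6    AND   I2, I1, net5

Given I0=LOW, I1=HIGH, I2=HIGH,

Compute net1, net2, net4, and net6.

net1 = NOT I0 = NOT LOW = HIGH
net2 = I1 NAND net1 = HIGH NAND HIGH = LOW
net3 = net2 NAND net1 = LOW NAND HIGH = HIGH
net4 = net2 OR net1 = LOW OR HIGH = HIGH
net5 = net3 NAND net1 = HIGH NAND HIGH = LOW
net6 = I2 AND I1 AND net5 = HIGH AND HIGH AND LOW = LOW

net1 = HIGH  net2 = LOW  net4 = HIGH  net6 = LOW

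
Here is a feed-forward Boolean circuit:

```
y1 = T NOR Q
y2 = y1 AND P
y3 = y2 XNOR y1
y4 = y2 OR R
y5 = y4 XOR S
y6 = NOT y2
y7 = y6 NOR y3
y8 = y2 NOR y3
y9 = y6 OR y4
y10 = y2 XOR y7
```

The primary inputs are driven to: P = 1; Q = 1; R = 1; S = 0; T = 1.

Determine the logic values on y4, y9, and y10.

y1 = T NOR Q = 1 NOR 1 = 0
y2 = y1 AND P = 0 AND 1 = 0
y3 = y2 XNOR y1 = 0 XNOR 0 = 1
y4 = y2 OR R = 0 OR 1 = 1
y6 = NOT y2 = NOT 0 = 1
y7 = y6 NOR y3 = 1 NOR 1 = 0
y9 = y6 OR y4 = 1 OR 1 = 1
y10 = y2 XOR y7 = 0 XOR 0 = 0

y4 = 1, y9 = 1, y10 = 0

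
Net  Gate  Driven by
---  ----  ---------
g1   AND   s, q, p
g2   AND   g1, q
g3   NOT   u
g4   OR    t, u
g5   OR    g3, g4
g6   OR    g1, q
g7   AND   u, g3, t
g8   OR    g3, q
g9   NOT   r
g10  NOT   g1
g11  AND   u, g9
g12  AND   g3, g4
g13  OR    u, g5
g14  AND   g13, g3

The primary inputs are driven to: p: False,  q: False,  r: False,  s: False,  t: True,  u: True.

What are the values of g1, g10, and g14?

g1 = False, g10 = True, g14 = False

g1 = s AND q AND p = False AND False AND False = False
g3 = NOT u = NOT True = False
g4 = t OR u = True OR True = True
g5 = g3 OR g4 = False OR True = True
g10 = NOT g1 = NOT False = True
g13 = u OR g5 = True OR True = True
g14 = g13 AND g3 = True AND False = False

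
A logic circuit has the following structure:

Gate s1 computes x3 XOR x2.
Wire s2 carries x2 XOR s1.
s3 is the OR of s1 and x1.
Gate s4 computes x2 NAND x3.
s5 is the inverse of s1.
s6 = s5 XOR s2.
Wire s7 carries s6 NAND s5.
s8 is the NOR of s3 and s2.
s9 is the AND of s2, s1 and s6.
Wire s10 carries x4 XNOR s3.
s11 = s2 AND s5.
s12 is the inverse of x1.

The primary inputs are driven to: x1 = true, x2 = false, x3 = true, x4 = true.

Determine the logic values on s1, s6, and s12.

s1 = true; s6 = true; s12 = false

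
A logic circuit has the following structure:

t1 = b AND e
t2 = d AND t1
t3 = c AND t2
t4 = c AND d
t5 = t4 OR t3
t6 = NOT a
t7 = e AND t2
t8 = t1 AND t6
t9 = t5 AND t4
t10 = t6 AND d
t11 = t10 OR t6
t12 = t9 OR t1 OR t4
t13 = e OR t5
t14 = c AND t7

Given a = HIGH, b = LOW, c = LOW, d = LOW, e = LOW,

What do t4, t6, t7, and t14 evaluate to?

t4 = LOW, t6 = LOW, t7 = LOW, t14 = LOW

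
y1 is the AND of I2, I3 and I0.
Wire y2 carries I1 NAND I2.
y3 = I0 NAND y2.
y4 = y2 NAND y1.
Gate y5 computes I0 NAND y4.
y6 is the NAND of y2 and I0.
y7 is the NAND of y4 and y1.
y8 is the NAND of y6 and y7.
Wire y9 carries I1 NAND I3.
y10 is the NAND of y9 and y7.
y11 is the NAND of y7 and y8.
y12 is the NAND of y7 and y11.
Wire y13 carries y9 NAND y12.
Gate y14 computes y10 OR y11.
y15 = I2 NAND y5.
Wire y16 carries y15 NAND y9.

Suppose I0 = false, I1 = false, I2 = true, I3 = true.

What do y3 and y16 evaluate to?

y3 = true, y16 = true

y1 = I2 AND I3 AND I0 = true AND true AND false = false
y2 = I1 NAND I2 = false NAND true = true
y3 = I0 NAND y2 = false NAND true = true
y4 = y2 NAND y1 = true NAND false = true
y5 = I0 NAND y4 = false NAND true = true
y9 = I1 NAND I3 = false NAND true = true
y15 = I2 NAND y5 = true NAND true = false
y16 = y15 NAND y9 = false NAND true = true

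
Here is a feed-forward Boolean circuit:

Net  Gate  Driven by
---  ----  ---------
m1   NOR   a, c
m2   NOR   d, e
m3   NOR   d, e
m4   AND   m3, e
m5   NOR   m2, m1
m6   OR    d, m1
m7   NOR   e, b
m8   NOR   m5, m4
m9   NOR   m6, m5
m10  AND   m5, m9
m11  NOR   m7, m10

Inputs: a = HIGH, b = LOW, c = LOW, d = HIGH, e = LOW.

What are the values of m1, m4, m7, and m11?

m1 = LOW  m4 = LOW  m7 = HIGH  m11 = LOW

m1 = a NOR c = HIGH NOR LOW = LOW
m2 = d NOR e = HIGH NOR LOW = LOW
m3 = d NOR e = HIGH NOR LOW = LOW
m4 = m3 AND e = LOW AND LOW = LOW
m5 = m2 NOR m1 = LOW NOR LOW = HIGH
m6 = d OR m1 = HIGH OR LOW = HIGH
m7 = e NOR b = LOW NOR LOW = HIGH
m9 = m6 NOR m5 = HIGH NOR HIGH = LOW
m10 = m5 AND m9 = HIGH AND LOW = LOW
m11 = m7 NOR m10 = HIGH NOR LOW = LOW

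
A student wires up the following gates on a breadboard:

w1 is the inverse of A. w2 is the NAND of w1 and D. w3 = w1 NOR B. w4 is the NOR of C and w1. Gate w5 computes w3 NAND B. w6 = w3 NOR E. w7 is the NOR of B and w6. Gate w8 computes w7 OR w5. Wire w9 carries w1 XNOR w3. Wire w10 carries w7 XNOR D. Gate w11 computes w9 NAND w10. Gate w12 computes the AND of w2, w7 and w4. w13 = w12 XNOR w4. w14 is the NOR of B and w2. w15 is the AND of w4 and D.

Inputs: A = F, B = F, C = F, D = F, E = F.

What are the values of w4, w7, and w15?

w4 = F, w7 = F, w15 = F

w1 = NOT A = NOT F = T
w3 = w1 NOR B = T NOR F = F
w4 = C NOR w1 = F NOR T = F
w6 = w3 NOR E = F NOR F = T
w7 = B NOR w6 = F NOR T = F
w15 = w4 AND D = F AND F = F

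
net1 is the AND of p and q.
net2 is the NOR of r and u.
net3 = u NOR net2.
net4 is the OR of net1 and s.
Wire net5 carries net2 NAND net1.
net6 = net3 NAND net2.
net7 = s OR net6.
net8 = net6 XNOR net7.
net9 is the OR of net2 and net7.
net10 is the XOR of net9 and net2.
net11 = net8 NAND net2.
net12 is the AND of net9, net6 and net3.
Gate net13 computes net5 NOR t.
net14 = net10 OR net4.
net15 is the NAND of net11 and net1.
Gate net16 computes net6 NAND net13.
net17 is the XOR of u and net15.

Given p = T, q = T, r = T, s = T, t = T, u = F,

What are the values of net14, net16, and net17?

net14 = T, net16 = T, net17 = F

net1 = p AND q = T AND T = T
net2 = r NOR u = T NOR F = F
net3 = u NOR net2 = F NOR F = T
net4 = net1 OR s = T OR T = T
net5 = net2 NAND net1 = F NAND T = T
net6 = net3 NAND net2 = T NAND F = T
net7 = s OR net6 = T OR T = T
net8 = net6 XNOR net7 = T XNOR T = T
net9 = net2 OR net7 = F OR T = T
net10 = net9 XOR net2 = T XOR F = T
net11 = net8 NAND net2 = T NAND F = T
net13 = net5 NOR t = T NOR T = F
net14 = net10 OR net4 = T OR T = T
net15 = net11 NAND net1 = T NAND T = F
net16 = net6 NAND net13 = T NAND F = T
net17 = u XOR net15 = F XOR F = F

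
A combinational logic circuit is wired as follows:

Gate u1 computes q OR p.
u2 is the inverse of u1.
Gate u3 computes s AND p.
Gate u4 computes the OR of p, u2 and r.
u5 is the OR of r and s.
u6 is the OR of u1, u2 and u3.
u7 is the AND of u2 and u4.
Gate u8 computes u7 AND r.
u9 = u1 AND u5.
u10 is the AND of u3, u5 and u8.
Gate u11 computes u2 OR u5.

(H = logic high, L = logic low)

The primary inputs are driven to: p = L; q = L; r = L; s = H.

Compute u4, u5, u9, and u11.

u1 = q OR p = L OR L = L
u2 = NOT u1 = NOT L = H
u4 = p OR u2 OR r = L OR H OR L = H
u5 = r OR s = L OR H = H
u9 = u1 AND u5 = L AND H = L
u11 = u2 OR u5 = H OR H = H

u4 = H; u5 = H; u9 = L; u11 = H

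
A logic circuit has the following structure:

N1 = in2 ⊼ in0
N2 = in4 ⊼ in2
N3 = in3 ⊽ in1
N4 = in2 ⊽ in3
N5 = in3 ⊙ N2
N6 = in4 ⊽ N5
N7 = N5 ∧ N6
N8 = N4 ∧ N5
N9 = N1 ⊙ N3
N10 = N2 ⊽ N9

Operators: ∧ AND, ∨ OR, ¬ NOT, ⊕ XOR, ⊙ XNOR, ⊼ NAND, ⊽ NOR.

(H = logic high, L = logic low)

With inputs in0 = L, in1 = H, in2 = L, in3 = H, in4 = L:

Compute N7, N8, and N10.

N7 = L; N8 = L; N10 = L

N1 = in2 NAND in0 = L NAND L = H
N2 = in4 NAND in2 = L NAND L = H
N3 = in3 NOR in1 = H NOR H = L
N4 = in2 NOR in3 = L NOR H = L
N5 = in3 XNOR N2 = H XNOR H = H
N6 = in4 NOR N5 = L NOR H = L
N7 = N5 AND N6 = H AND L = L
N8 = N4 AND N5 = L AND H = L
N9 = N1 XNOR N3 = H XNOR L = L
N10 = N2 NOR N9 = H NOR L = L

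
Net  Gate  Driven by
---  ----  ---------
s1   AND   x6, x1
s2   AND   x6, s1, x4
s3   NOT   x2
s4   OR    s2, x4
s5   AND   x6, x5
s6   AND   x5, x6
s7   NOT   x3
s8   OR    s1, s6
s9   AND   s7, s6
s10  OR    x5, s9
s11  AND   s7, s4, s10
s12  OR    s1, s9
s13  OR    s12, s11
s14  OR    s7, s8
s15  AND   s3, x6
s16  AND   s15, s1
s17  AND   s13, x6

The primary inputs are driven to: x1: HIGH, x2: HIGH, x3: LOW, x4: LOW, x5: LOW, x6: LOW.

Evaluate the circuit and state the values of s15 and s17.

s15 = LOW; s17 = LOW

s1 = x6 AND x1 = LOW AND HIGH = LOW
s2 = x6 AND s1 AND x4 = LOW AND LOW AND LOW = LOW
s3 = NOT x2 = NOT HIGH = LOW
s4 = s2 OR x4 = LOW OR LOW = LOW
s6 = x5 AND x6 = LOW AND LOW = LOW
s7 = NOT x3 = NOT LOW = HIGH
s9 = s7 AND s6 = HIGH AND LOW = LOW
s10 = x5 OR s9 = LOW OR LOW = LOW
s11 = s7 AND s4 AND s10 = HIGH AND LOW AND LOW = LOW
s12 = s1 OR s9 = LOW OR LOW = LOW
s13 = s12 OR s11 = LOW OR LOW = LOW
s15 = s3 AND x6 = LOW AND LOW = LOW
s17 = s13 AND x6 = LOW AND LOW = LOW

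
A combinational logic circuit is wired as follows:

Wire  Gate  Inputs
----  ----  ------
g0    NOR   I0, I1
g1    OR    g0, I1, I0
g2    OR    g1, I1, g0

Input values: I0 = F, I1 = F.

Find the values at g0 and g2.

g0 = T; g2 = T

g0 = I0 NOR I1 = F NOR F = T
g1 = g0 OR I1 OR I0 = T OR F OR F = T
g2 = g1 OR I1 OR g0 = T OR F OR T = T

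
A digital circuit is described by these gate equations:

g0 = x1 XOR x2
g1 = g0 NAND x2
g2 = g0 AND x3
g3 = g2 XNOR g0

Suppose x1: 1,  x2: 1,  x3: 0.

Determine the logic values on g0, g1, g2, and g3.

g0 = 0  g1 = 1  g2 = 0  g3 = 1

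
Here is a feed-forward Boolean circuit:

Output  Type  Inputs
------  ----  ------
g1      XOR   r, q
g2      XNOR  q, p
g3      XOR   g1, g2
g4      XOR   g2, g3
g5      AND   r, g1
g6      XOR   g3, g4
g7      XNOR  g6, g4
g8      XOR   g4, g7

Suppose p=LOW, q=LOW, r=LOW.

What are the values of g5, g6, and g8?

g5 = LOW, g6 = HIGH, g8 = LOW

g1 = r XOR q = LOW XOR LOW = LOW
g2 = q XNOR p = LOW XNOR LOW = HIGH
g3 = g1 XOR g2 = LOW XOR HIGH = HIGH
g4 = g2 XOR g3 = HIGH XOR HIGH = LOW
g5 = r AND g1 = LOW AND LOW = LOW
g6 = g3 XOR g4 = HIGH XOR LOW = HIGH
g7 = g6 XNOR g4 = HIGH XNOR LOW = LOW
g8 = g4 XOR g7 = LOW XOR LOW = LOW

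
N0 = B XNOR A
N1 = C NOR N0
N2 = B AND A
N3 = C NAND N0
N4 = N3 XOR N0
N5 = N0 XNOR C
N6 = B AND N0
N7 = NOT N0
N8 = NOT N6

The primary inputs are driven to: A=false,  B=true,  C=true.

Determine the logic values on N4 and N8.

N0 = B XNOR A = true XNOR false = false
N3 = C NAND N0 = true NAND false = true
N4 = N3 XOR N0 = true XOR false = true
N6 = B AND N0 = true AND false = false
N8 = NOT N6 = NOT false = true

N4 = true, N8 = true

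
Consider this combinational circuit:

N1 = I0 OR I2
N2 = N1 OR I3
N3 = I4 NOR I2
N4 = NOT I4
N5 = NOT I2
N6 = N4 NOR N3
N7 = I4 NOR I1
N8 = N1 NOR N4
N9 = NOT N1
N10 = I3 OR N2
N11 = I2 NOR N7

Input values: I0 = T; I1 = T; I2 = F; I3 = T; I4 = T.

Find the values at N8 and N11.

N8 = F; N11 = T

N1 = I0 OR I2 = T OR F = T
N4 = NOT I4 = NOT T = F
N7 = I4 NOR I1 = T NOR T = F
N8 = N1 NOR N4 = T NOR F = F
N11 = I2 NOR N7 = F NOR F = T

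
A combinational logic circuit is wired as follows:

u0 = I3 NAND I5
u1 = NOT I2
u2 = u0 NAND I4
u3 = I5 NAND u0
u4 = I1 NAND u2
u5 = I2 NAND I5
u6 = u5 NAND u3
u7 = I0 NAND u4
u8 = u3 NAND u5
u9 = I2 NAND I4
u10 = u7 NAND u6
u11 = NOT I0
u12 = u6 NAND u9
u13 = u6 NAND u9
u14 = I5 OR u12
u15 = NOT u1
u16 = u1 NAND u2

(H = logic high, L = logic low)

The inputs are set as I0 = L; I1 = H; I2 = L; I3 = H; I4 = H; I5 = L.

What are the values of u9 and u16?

u9 = H, u16 = H

u0 = I3 NAND I5 = H NAND L = H
u1 = NOT I2 = NOT L = H
u2 = u0 NAND I4 = H NAND H = L
u9 = I2 NAND I4 = L NAND H = H
u16 = u1 NAND u2 = H NAND L = H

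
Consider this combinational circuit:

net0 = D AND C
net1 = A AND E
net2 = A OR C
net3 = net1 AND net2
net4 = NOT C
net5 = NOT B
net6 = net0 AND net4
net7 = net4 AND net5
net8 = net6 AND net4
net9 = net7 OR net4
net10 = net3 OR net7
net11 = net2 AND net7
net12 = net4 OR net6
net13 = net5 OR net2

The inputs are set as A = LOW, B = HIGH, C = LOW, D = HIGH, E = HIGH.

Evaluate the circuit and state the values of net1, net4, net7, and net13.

net1 = LOW  net4 = HIGH  net7 = LOW  net13 = LOW

net1 = A AND E = LOW AND HIGH = LOW
net2 = A OR C = LOW OR LOW = LOW
net4 = NOT C = NOT LOW = HIGH
net5 = NOT B = NOT HIGH = LOW
net7 = net4 AND net5 = HIGH AND LOW = LOW
net13 = net5 OR net2 = LOW OR LOW = LOW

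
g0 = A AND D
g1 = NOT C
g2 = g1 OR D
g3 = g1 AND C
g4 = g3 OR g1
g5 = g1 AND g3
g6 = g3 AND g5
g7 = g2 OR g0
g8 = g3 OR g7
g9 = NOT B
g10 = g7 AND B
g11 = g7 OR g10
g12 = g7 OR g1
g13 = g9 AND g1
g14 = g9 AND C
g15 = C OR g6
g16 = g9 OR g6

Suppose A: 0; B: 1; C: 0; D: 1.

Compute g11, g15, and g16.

g0 = A AND D = 0 AND 1 = 0
g1 = NOT C = NOT 0 = 1
g2 = g1 OR D = 1 OR 1 = 1
g3 = g1 AND C = 1 AND 0 = 0
g5 = g1 AND g3 = 1 AND 0 = 0
g6 = g3 AND g5 = 0 AND 0 = 0
g7 = g2 OR g0 = 1 OR 0 = 1
g9 = NOT B = NOT 1 = 0
g10 = g7 AND B = 1 AND 1 = 1
g11 = g7 OR g10 = 1 OR 1 = 1
g15 = C OR g6 = 0 OR 0 = 0
g16 = g9 OR g6 = 0 OR 0 = 0

g11 = 1; g15 = 0; g16 = 0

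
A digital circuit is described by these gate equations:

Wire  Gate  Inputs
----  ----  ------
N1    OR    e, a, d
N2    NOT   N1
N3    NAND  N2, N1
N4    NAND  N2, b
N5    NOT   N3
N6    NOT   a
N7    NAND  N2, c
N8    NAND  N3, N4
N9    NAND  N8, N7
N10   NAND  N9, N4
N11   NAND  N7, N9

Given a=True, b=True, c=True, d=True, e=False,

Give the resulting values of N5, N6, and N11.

N5 = False, N6 = False, N11 = False

N1 = e OR a OR d = False OR True OR True = True
N2 = NOT N1 = NOT True = False
N3 = N2 NAND N1 = False NAND True = True
N4 = N2 NAND b = False NAND True = True
N5 = NOT N3 = NOT True = False
N6 = NOT a = NOT True = False
N7 = N2 NAND c = False NAND True = True
N8 = N3 NAND N4 = True NAND True = False
N9 = N8 NAND N7 = False NAND True = True
N11 = N7 NAND N9 = True NAND True = False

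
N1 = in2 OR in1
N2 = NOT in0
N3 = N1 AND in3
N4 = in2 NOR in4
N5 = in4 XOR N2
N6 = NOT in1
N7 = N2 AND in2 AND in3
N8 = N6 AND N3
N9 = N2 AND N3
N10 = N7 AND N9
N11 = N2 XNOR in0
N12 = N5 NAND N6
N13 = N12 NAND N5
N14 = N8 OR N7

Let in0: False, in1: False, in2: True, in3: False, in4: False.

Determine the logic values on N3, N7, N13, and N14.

N3 = False  N7 = False  N13 = True  N14 = False

N1 = in2 OR in1 = True OR False = True
N2 = NOT in0 = NOT False = True
N3 = N1 AND in3 = True AND False = False
N5 = in4 XOR N2 = False XOR True = True
N6 = NOT in1 = NOT False = True
N7 = N2 AND in2 AND in3 = True AND True AND False = False
N8 = N6 AND N3 = True AND False = False
N12 = N5 NAND N6 = True NAND True = False
N13 = N12 NAND N5 = False NAND True = True
N14 = N8 OR N7 = False OR False = False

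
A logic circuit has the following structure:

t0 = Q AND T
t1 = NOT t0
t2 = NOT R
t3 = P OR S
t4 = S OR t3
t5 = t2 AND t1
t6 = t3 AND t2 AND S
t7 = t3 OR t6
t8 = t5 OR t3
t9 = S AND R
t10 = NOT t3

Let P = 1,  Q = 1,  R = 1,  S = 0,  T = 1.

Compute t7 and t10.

t2 = NOT R = NOT 1 = 0
t3 = P OR S = 1 OR 0 = 1
t6 = t3 AND t2 AND S = 1 AND 0 AND 0 = 0
t7 = t3 OR t6 = 1 OR 0 = 1
t10 = NOT t3 = NOT 1 = 0

t7 = 1  t10 = 0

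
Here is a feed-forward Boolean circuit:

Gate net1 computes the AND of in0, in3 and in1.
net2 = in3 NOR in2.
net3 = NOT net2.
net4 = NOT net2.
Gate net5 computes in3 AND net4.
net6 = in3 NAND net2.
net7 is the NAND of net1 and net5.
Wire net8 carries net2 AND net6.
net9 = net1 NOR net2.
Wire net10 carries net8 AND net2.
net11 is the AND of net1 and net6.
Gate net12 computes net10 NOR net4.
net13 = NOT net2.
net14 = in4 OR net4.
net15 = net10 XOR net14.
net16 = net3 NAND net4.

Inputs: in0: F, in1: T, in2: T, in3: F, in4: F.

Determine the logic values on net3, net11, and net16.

net3 = T, net11 = F, net16 = F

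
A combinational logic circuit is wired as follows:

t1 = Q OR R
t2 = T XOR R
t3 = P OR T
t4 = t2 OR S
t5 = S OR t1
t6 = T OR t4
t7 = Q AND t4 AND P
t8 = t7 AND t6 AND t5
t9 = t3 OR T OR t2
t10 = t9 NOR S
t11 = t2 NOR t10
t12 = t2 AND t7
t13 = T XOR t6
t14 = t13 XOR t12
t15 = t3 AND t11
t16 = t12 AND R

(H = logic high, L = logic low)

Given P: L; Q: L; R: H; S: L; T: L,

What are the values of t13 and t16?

t2 = T XOR R = L XOR H = H
t4 = t2 OR S = H OR L = H
t6 = T OR t4 = L OR H = H
t7 = Q AND t4 AND P = L AND H AND L = L
t12 = t2 AND t7 = H AND L = L
t13 = T XOR t6 = L XOR H = H
t16 = t12 AND R = L AND H = L

t13 = H; t16 = L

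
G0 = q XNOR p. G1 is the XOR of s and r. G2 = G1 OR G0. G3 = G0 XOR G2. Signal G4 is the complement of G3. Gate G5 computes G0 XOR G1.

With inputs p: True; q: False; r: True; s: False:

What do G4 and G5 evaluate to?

G0 = q XNOR p = False XNOR True = False
G1 = s XOR r = False XOR True = True
G2 = G1 OR G0 = True OR False = True
G3 = G0 XOR G2 = False XOR True = True
G4 = NOT G3 = NOT True = False
G5 = G0 XOR G1 = False XOR True = True

G4 = False; G5 = True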